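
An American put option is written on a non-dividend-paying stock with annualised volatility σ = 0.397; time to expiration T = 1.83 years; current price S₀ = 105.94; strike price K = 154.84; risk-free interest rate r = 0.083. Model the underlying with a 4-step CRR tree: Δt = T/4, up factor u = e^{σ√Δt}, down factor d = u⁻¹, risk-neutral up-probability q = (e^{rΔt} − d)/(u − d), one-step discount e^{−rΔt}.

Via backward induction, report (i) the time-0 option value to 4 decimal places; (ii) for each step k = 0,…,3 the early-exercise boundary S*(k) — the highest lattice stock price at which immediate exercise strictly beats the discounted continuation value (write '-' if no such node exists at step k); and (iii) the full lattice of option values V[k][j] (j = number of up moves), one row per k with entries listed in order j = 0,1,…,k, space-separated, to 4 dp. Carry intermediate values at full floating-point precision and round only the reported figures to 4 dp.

Δt=0.45750, u=1.30803, d=0.76451, q=0.50448, disc=e^(-rΔt)=0.96274
k=4 terminal: V=max(K-S,0) → 118.6505 92.9214 48.9000 0.0000 0.0000
k=3: j=0 S=47.3372 intr=107.5028 cont=101.7334 V=107.5028[EX]; j=1 S=80.9917 intr=73.8483 cont=68.0788 V=73.8483[EX]; j=2 S=138.5732 intr=16.2668 cont=23.3283 V=23.3283[hold]; j=3 S=237.0925 intr=0.0000 cont=0.0000 V=0.0000[hold]  S*(3)=80.9917
k=2: j=0 S=61.9186 intr=92.9214 cont=87.1519 V=92.9214[EX]; j=1 S=105.9400 intr=48.9000 cont=46.5602 V=48.9000[EX]; j=2 S=181.2586 intr=0.0000 cont=11.1290 V=11.1290[hold]  S*(2)=105.9400
k=1: j=0 S=80.9917 intr=73.8483 cont=68.0788 V=73.8483[EX]; j=1 S=138.5732 intr=16.2668 cont=28.7334 V=28.7334[hold]  S*(1)=80.9917
k=0: j=0 S=105.9400 intr=48.9000 cont=49.1853 V=49.1853[hold]  S*(0)=-

price = 49.1853
boundary = - 80.9917 105.9400 80.9917
tree:
49.1853
73.8483 28.7334
92.9214 48.9000 11.1290
107.5028 73.8483 23.3283 0.0000
118.6505 92.9214 48.9000 0.0000 0.0000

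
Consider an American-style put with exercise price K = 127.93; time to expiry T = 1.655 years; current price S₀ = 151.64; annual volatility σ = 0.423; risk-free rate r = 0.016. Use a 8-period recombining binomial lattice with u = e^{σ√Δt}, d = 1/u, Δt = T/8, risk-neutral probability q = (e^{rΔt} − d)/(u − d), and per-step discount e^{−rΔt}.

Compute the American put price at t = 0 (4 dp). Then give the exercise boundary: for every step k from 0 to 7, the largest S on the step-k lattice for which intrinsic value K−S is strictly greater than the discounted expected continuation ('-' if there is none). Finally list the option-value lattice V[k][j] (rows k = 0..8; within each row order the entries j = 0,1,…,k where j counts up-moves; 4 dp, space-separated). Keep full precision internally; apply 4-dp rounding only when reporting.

price = 18.9244
boundary = - - - - - 57.9472 70.2407 85.1423
tree:
18.9244
26.2249 10.5116
35.3437 15.7353 4.4702
46.1205 22.9783 7.3668 1.1103
57.9957 32.5463 11.9394 2.0653 0.0000
69.9828 44.3760 18.9278 3.8417 0.0000 0.0000
80.1246 57.6893 29.1052 7.1460 0.0000 0.0000 0.0000
88.4915 69.9828 42.7877 13.2922 0.0000 0.0000 0.0000 0.0000
95.3940 80.1246 57.6893 24.7248 0.0000 0.0000 0.0000 0.0000 0.0000

Δt=0.20688  u=1.21215  d=0.82498  q=0.46061  discount=0.99670
step 8 (expiry): payoffs max(K−S,0) = 95.3940 80.1246 57.6893 24.7248 0.0000 0.0000 0.0000 0.0000 0.0000
step 7: (k=7,j=0): S=39.4385, (K−S)⁺=88.4915, hold=88.0688 ⇒ V=88.4915 exercise | (k=7,j=1): S=57.9472, (K−S)⁺=69.9828, hold=69.5600 ⇒ V=69.9828 exercise | (k=7,j=2): S=85.1423, (K−S)⁺=42.7877, hold=42.3650 ⇒ V=42.7877 exercise | (k=7,j=3): S=125.1001, (K−S)⁺=2.8299, hold=13.2922 ⇒ V=13.2922 continue | (k=7,j=4): S=183.8104, (K−S)⁺=0.0000, hold=0.0000 ⇒ V=0.0000 continue | (k=7,j=5): S=270.0738, (K−S)⁺=0.0000, hold=0.0000 ⇒ V=0.0000 continue | (k=7,j=6): S=396.8211, (K−S)⁺=0.0000, hold=0.0000 ⇒ V=0.0000 continue | (k=7,j=7): S=583.0519, (K−S)⁺=0.0000, hold=0.0000 ⇒ V=0.0000 continue  boundary S*=85.1423
step 6: (k=6,j=0): S=47.8054, (K−S)⁺=80.1246, hold=79.7019 ⇒ V=80.1246 exercise | (k=6,j=1): S=70.2407, (K−S)⁺=57.6893, hold=57.2665 ⇒ V=57.6893 exercise | (k=6,j=2): S=103.2052, (K−S)⁺=24.7248, hold=29.1052 ⇒ V=29.1052 continue | (k=6,j=3): S=151.6400, (K−S)⁺=0.0000, hold=7.1460 ⇒ V=7.1460 continue | (k=6,j=4): S=222.8056, (K−S)⁺=0.0000, hold=0.0000 ⇒ V=0.0000 continue | (k=6,j=5): S=327.3698, (K−S)⁺=0.0000, hold=0.0000 ⇒ V=0.0000 continue | (k=6,j=6): S=481.0065, (K−S)⁺=0.0000, hold=0.0000 ⇒ V=0.0000 continue  boundary S*=70.2407
step 5: (k=5,j=0): S=57.9472, (K−S)⁺=69.9828, hold=69.5600 ⇒ V=69.9828 exercise | (k=5,j=1): S=85.1423, (K−S)⁺=42.7877, hold=44.3760 ⇒ V=44.3760 continue | (k=5,j=2): S=125.1001, (K−S)⁺=2.8299, hold=18.9278 ⇒ V=18.9278 continue | (k=5,j=3): S=183.8104, (K−S)⁺=0.0000, hold=3.8417 ⇒ V=3.8417 continue | (k=5,j=4): S=270.0738, (K−S)⁺=0.0000, hold=0.0000 ⇒ V=0.0000 continue | (k=5,j=5): S=396.8211, (K−S)⁺=0.0000, hold=0.0000 ⇒ V=0.0000 continue  boundary S*=57.9472
step 4: (k=4,j=0): S=70.2407, (K−S)⁺=57.6893, hold=57.9957 ⇒ V=57.9957 continue | (k=4,j=1): S=103.2052, (K−S)⁺=24.7248, hold=32.5463 ⇒ V=32.5463 continue | (k=4,j=2): S=151.6400, (K−S)⁺=0.0000, hold=11.9394 ⇒ V=11.9394 continue | (k=4,j=3): S=222.8056, (K−S)⁺=0.0000, hold=2.0653 ⇒ V=2.0653 continue | (k=4,j=4): S=327.3698, (K−S)⁺=0.0000, hold=0.0000 ⇒ V=0.0000 continue  boundary S*=-
step 3: (k=3,j=0): S=85.1423, (K−S)⁺=42.7877, hold=46.1205 ⇒ V=46.1205 continue | (k=3,j=1): S=125.1001, (K−S)⁺=2.8299, hold=22.9783 ⇒ V=22.9783 continue | (k=3,j=2): S=183.8104, (K−S)⁺=0.0000, hold=7.3668 ⇒ V=7.3668 continue | (k=3,j=3): S=270.0738, (K−S)⁺=0.0000, hold=1.1103 ⇒ V=1.1103 continue  boundary S*=-
step 2: (k=2,j=0): S=103.2052, (K−S)⁺=24.7248, hold=35.3437 ⇒ V=35.3437 continue | (k=2,j=1): S=151.6400, (K−S)⁺=0.0000, hold=15.7353 ⇒ V=15.7353 continue | (k=2,j=2): S=222.8056, (K−S)⁺=0.0000, hold=4.4702 ⇒ V=4.4702 continue  boundary S*=-
step 1: (k=1,j=0): S=125.1001, (K−S)⁺=2.8299, hold=26.2249 ⇒ V=26.2249 continue | (k=1,j=1): S=183.8104, (K−S)⁺=0.0000, hold=10.5116 ⇒ V=10.5116 continue  boundary S*=-
step 0: (k=0,j=0): S=151.6400, (K−S)⁺=0.0000, hold=18.9244 ⇒ V=18.9244 continue  boundary S*=-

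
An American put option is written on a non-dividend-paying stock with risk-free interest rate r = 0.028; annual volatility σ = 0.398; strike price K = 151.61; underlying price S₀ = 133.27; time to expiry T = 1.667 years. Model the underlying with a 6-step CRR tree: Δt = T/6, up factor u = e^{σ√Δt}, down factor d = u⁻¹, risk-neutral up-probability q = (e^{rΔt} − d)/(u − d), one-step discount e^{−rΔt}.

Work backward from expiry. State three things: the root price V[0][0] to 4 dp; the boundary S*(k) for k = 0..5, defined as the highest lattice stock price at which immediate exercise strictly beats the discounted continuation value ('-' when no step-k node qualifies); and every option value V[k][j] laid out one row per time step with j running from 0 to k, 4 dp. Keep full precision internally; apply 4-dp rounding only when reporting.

Δt=0.27783  u=1.23341  d=0.81076  q=0.46622  discount=0.99225
step 6 (expiry): payoffs max(K−S,0) = 113.7587 94.0265 64.0078 18.3400 0.0000 0.0000 0.0000
step 5: (k=5,j=0): S=46.6863, (K−S)⁺=104.9237, hold=103.7489 ⇒ V=104.9237 exercise | (k=5,j=1): S=71.0242, (K−S)⁺=80.5858, hold=79.4109 ⇒ V=80.5858 exercise | (k=5,j=2): S=108.0497, (K−S)⁺=43.5603, hold=42.3854 ⇒ V=43.5603 exercise | (k=5,j=3): S=164.3770, (K−S)⁺=0.0000, hold=9.7136 ⇒ V=9.7136 continue | (k=5,j=4): S=250.0681, (K−S)⁺=0.0000, hold=0.0000 ⇒ V=0.0000 continue | (k=5,j=5): S=380.4307, (K−S)⁺=0.0000, hold=0.0000 ⇒ V=0.0000 continue  boundary S*=108.0497
step 4: (k=4,j=0): S=57.5835, (K−S)⁺=94.0265, hold=92.8517 ⇒ V=94.0265 exercise | (k=4,j=1): S=87.6022, (K−S)⁺=64.0078, hold=62.8329 ⇒ V=64.0078 exercise | (k=4,j=2): S=133.2700, (K−S)⁺=18.3400, hold=27.5649 ⇒ V=27.5649 continue | (k=4,j=3): S=202.7448, (K−S)⁺=0.0000, hold=5.1447 ⇒ V=5.1447 continue | (k=4,j=4): S=308.4373, (K−S)⁺=0.0000, hold=0.0000 ⇒ V=0.0000 continue  boundary S*=87.6022
step 3: (k=3,j=0): S=71.0242, (K−S)⁺=80.5858, hold=79.4109 ⇒ V=80.5858 exercise | (k=3,j=1): S=108.0497, (K−S)⁺=43.5603, hold=46.6529 ⇒ V=46.6529 continue | (k=3,j=2): S=164.3770, (K−S)⁺=0.0000, hold=16.9795 ⇒ V=16.9795 continue | (k=3,j=3): S=250.0681, (K−S)⁺=0.0000, hold=2.7249 ⇒ V=2.7249 continue  boundary S*=71.0242
step 2: (k=2,j=0): S=87.6022, (K−S)⁺=64.0078, hold=64.2636 ⇒ V=64.2636 continue | (k=2,j=1): S=133.2700, (K−S)⁺=18.3400, hold=32.5642 ⇒ V=32.5642 continue | (k=2,j=2): S=202.7448, (K−S)⁺=0.0000, hold=10.2536 ⇒ V=10.2536 continue  boundary S*=-
step 1: (k=1,j=0): S=108.0497, (K−S)⁺=43.5603, hold=49.1012 ⇒ V=49.1012 continue | (k=1,j=1): S=164.3770, (K−S)⁺=0.0000, hold=21.9907 ⇒ V=21.9907 continue  boundary S*=-
step 0: (k=0,j=0): S=133.2700, (K−S)⁺=18.3400, hold=36.1791 ⇒ V=36.1791 continue  boundary S*=-

price = 36.1791
boundary = - - - 71.0242 87.6022 108.0497
tree:
36.1791
49.1012 21.9907
64.2636 32.5642 10.2536
80.5858 46.6529 16.9795 2.7249
94.0265 64.0078 27.5649 5.1447 0.0000
104.9237 80.5858 43.5603 9.7136 0.0000 0.0000
113.7587 94.0265 64.0078 18.3400 0.0000 0.0000 0.0000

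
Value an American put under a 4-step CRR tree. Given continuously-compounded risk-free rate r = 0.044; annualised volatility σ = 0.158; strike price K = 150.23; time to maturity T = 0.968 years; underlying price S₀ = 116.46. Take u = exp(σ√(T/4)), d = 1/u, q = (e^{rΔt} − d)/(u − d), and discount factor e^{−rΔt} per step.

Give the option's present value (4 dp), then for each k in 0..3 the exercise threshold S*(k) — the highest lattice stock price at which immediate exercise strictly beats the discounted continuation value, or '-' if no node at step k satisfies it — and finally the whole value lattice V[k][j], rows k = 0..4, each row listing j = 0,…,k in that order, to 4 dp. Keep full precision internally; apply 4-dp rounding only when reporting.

Δt=0.24200  u=1.08083  d=0.92522  q=0.54937  discount=0.98941
step 4 (expiry): payoffs max(K−S,0) = 64.8899 50.5369 33.7700 14.1831 0.0000
step 3: (k=3,j=0): S=92.2379, (K−S)⁺=57.9921, hold=56.4010 ⇒ V=57.9921 exercise | (k=3,j=1): S=107.7509, (K−S)⁺=42.4791, hold=40.8879 ⇒ V=42.4791 exercise | (k=3,j=2): S=125.8730, (K−S)⁺=24.3570, hold=22.7658 ⇒ V=24.3570 exercise | (k=3,j=3): S=147.0430, (K−S)⁺=3.1870, hold=6.3236 ⇒ V=6.3236 continue  boundary S*=125.8730
step 2: (k=2,j=0): S=99.6931, (K−S)⁺=50.5369, hold=48.9457 ⇒ V=50.5369 exercise | (k=2,j=1): S=116.4600, (K−S)⁺=33.7700, hold=32.1788 ⇒ V=33.7700 exercise | (k=2,j=2): S=136.0469, (K−S)⁺=14.1831, hold=14.2969 ⇒ V=14.2969 continue  boundary S*=116.4600
step 1: (k=1,j=0): S=107.7509, (K−S)⁺=42.4791, hold=40.8879 ⇒ V=42.4791 exercise | (k=1,j=1): S=125.8730, (K−S)⁺=24.3570, hold=22.8277 ⇒ V=24.3570 exercise  boundary S*=125.8730
step 0: (k=0,j=0): S=116.4600, (K−S)⁺=33.7700, hold=32.1788 ⇒ V=33.7700 exercise  boundary S*=116.4600

price = 33.7700
boundary = 116.4600 125.8730 116.4600 125.8730
tree:
33.7700
42.4791 24.3570
50.5369 33.7700 14.2969
57.9921 42.4791 24.3570 6.3236
64.8899 50.5369 33.7700 14.1831 0.0000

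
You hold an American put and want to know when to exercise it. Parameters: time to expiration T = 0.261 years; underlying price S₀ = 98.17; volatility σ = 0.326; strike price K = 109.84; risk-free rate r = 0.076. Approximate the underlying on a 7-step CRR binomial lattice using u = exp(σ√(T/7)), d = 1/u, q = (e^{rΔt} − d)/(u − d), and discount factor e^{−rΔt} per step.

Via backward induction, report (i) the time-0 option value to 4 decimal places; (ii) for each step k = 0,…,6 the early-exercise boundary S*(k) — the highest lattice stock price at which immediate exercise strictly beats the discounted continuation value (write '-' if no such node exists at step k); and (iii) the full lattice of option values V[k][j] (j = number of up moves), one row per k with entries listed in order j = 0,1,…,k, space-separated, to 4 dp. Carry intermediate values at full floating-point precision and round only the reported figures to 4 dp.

price = 13.3052
boundary = - - 86.5570 92.1808 86.5570 92.1808 98.1700
tree:
13.3052
17.9098 8.8985
23.2830 12.7809 5.1700
28.5638 17.6592 8.1050 2.3426
33.5223 23.2830 12.2501 4.1164 0.6295
38.1784 28.5638 17.6592 7.0546 1.2799 0.0000
42.5503 33.5223 23.2830 11.6700 2.6025 0.0000 0.0000
46.6556 38.1784 28.5638 17.6592 5.2916 0.0000 0.0000 0.0000

Δt=0.03729  u=1.06497  d=0.93899  q=0.50679  discount=0.99717
step 7 (expiry): payoffs max(K−S,0) = 46.6556 38.1784 28.5638 17.6592 5.2916 0.0000 0.0000 0.0000
step 6: (k=6,j=0): S=67.2897, (K−S)⁺=42.5503, hold=42.2395 ⇒ V=42.5503 exercise | (k=6,j=1): S=76.3177, (K−S)⁺=33.5223, hold=33.2115 ⇒ V=33.5223 exercise | (k=6,j=2): S=86.5570, (K−S)⁺=23.2830, hold=22.9722 ⇒ V=23.2830 exercise | (k=6,j=3): S=98.1700, (K−S)⁺=11.6700, hold=11.3592 ⇒ V=11.6700 exercise | (k=6,j=4): S=111.3411, (K−S)⁺=0.0000, hold=2.6025 ⇒ V=2.6025 continue | (k=6,j=5): S=126.2794, (K−S)⁺=0.0000, hold=0.0000 ⇒ V=0.0000 continue | (k=6,j=6): S=143.2218, (K−S)⁺=0.0000, hold=0.0000 ⇒ V=0.0000 continue  boundary S*=98.1700
step 5: (k=5,j=0): S=71.6616, (K−S)⁺=38.1784, hold=37.8675 ⇒ V=38.1784 exercise | (k=5,j=1): S=81.2762, (K−S)⁺=28.5638, hold=28.2529 ⇒ V=28.5638 exercise | (k=5,j=2): S=92.1808, (K−S)⁺=17.6592, hold=17.3484 ⇒ V=17.6592 exercise | (k=5,j=3): S=104.5484, (K−S)⁺=5.2916, hold=7.0546 ⇒ V=7.0546 continue | (k=5,j=4): S=118.5752, (K−S)⁺=0.0000, hold=1.2799 ⇒ V=1.2799 continue | (k=5,j=5): S=134.4841, (K−S)⁺=0.0000, hold=0.0000 ⇒ V=0.0000 continue  boundary S*=92.1808
step 4: (k=4,j=0): S=76.3177, (K−S)⁺=33.5223, hold=33.2115 ⇒ V=33.5223 exercise | (k=4,j=1): S=86.5570, (K−S)⁺=23.2830, hold=22.9722 ⇒ V=23.2830 exercise | (k=4,j=2): S=98.1700, (K−S)⁺=11.6700, hold=12.2501 ⇒ V=12.2501 continue | (k=4,j=3): S=111.3411, (K−S)⁺=0.0000, hold=4.1164 ⇒ V=4.1164 continue | (k=4,j=4): S=126.2794, (K−S)⁺=0.0000, hold=0.6295 ⇒ V=0.6295 continue  boundary S*=86.5570
step 3: (k=3,j=0): S=81.2762, (K−S)⁺=28.5638, hold=28.2529 ⇒ V=28.5638 exercise | (k=3,j=1): S=92.1808, (K−S)⁺=17.6592, hold=17.6416 ⇒ V=17.6592 exercise | (k=3,j=2): S=104.5484, (K−S)⁺=5.2916, hold=8.1050 ⇒ V=8.1050 continue | (k=3,j=3): S=118.5752, (K−S)⁺=0.0000, hold=2.3426 ⇒ V=2.3426 continue  boundary S*=92.1808
step 2: (k=2,j=0): S=86.5570, (K−S)⁺=23.2830, hold=22.9722 ⇒ V=23.2830 exercise | (k=2,j=1): S=98.1700, (K−S)⁺=11.6700, hold=12.7809 ⇒ V=12.7809 continue | (k=2,j=2): S=111.3411, (K−S)⁺=0.0000, hold=5.1700 ⇒ V=5.1700 continue  boundary S*=86.5570
step 1: (k=1,j=0): S=92.1808, (K−S)⁺=17.6592, hold=17.9098 ⇒ V=17.9098 continue | (k=1,j=1): S=104.5484, (K−S)⁺=5.2916, hold=8.8985 ⇒ V=8.8985 continue  boundary S*=-
step 0: (k=0,j=0): S=98.1700, (K−S)⁺=11.6700, hold=13.3052 ⇒ V=13.3052 continue  boundary S*=-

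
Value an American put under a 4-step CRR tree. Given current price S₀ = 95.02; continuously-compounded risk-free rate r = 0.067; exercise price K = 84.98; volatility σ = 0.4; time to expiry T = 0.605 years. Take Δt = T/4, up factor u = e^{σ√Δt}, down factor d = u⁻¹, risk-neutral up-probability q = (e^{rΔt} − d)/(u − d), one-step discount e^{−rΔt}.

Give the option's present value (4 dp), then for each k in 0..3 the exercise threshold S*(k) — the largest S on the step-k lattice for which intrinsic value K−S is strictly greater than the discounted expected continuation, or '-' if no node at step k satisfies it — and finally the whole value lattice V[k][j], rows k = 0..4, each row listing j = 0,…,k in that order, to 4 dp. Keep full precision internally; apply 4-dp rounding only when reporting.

price = 6.0309
boundary = - - - 59.5846
tree:
6.0309
10.1492 1.9335
16.4897 3.8586 0.0000
25.3954 7.7001 0.0000 0.0000
33.9796 15.3664 0.0000 0.0000 0.0000

Δt=0.15125  u=1.16832  d=0.85593  q=0.49379  discount=0.98992
step 4 (expiry): payoffs max(K−S,0) = 33.9796 15.3664 0.0000 0.0000 0.0000
step 3: (k=3,j=0): S=59.5846, (K−S)⁺=25.3954, hold=24.5386 ⇒ V=25.3954 exercise | (k=3,j=1): S=81.3307, (K−S)⁺=3.6493, hold=7.7001 ⇒ V=7.7001 continue | (k=3,j=2): S=111.0134, (K−S)⁺=0.0000, hold=0.0000 ⇒ V=0.0000 continue | (k=3,j=3): S=151.5291, (K−S)⁺=0.0000, hold=0.0000 ⇒ V=0.0000 continue  boundary S*=59.5846
step 2: (k=2,j=0): S=69.6136, (K−S)⁺=15.3664, hold=16.4897 ⇒ V=16.4897 continue | (k=2,j=1): S=95.0200, (K−S)⁺=0.0000, hold=3.8586 ⇒ V=3.8586 continue | (k=2,j=2): S=129.6987, (K−S)⁺=0.0000, hold=0.0000 ⇒ V=0.0000 continue  boundary S*=-
step 1: (k=1,j=0): S=81.3307, (K−S)⁺=3.6493, hold=10.1492 ⇒ V=10.1492 continue | (k=1,j=1): S=111.0134, (K−S)⁺=0.0000, hold=1.9335 ⇒ V=1.9335 continue  boundary S*=-
step 0: (k=0,j=0): S=95.0200, (K−S)⁺=0.0000, hold=6.0309 ⇒ V=6.0309 continue  boundary S*=-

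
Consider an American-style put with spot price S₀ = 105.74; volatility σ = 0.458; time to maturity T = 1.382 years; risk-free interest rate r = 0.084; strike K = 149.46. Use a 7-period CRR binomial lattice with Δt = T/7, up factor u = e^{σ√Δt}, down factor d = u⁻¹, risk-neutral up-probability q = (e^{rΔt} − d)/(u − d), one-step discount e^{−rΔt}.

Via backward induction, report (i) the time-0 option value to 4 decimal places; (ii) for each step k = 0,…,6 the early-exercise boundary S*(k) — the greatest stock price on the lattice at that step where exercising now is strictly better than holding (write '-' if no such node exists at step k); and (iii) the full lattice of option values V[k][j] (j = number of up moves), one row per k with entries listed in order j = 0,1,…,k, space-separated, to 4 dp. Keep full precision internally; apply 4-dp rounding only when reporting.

price = 47.3614
boundary = - 86.2699 70.3848 86.2699 70.3848 86.2699 105.7400
tree:
47.3614
63.1901 32.5093
79.0752 46.1400 19.4373
92.0353 63.1901 29.9756 9.1365
102.6090 79.0752 44.5736 15.8107 2.5045
111.2358 92.0353 63.1901 26.7261 4.9940 0.0000
118.2741 102.6090 79.0752 43.7200 9.9578 0.0000 0.0000
124.0164 111.2358 92.0353 63.1901 19.8557 0.0000 0.0000 0.0000

params: Δt=0.19743 u=1.22569 d=0.81587 q=0.49010 e^(-rΔt)=0.98355
t_7 payoffs: 124.0164 111.2358 92.0353 63.1901 19.8557 0.0000 0.0000 0.0000
t_6: node(6,0) S=31.1859 payoff=118.2741 vs cont=115.8159 → 118.2741 [stop]  node(6,1) S=46.8510 payoff=102.6090 vs cont=100.1508 → 102.6090 [stop]  node(6,2) S=70.3848 payoff=79.0752 vs cont=76.6170 → 79.0752 [stop]  node(6,3) S=105.7400 payoff=43.7200 vs cont=41.2618 → 43.7200 [stop]  node(6,4) S=158.8545 payoff=0.0000 vs cont=9.9578 → 9.9578 [wait]  node(6,5) S=238.6492 payoff=0.0000 vs cont=0.0000 → 0.0000 [wait]  node(6,6) S=358.5257 payoff=0.0000 vs cont=0.0000 → 0.0000 [wait]  ⇒ S*(6)=105.7400
t_5: node(5,0) S=38.2242 payoff=111.2358 vs cont=108.7776 → 111.2358 [stop]  node(5,1) S=57.4247 payoff=92.0353 vs cont=89.5771 → 92.0353 [stop]  node(5,2) S=86.2699 payoff=63.1901 vs cont=60.7319 → 63.1901 [stop]  node(5,3) S=129.6043 payoff=19.8557 vs cont=26.7261 → 26.7261 [wait]  node(5,4) S=194.7062 payoff=0.0000 vs cont=4.9940 → 4.9940 [wait]  node(5,5) S=292.5096 payoff=0.0000 vs cont=0.0000 → 0.0000 [wait]  ⇒ S*(5)=86.2699
t_4: node(4,0) S=46.8510 payoff=102.6090 vs cont=100.1508 → 102.6090 [stop]  node(4,1) S=70.3848 payoff=79.0752 vs cont=76.6170 → 79.0752 [stop]  node(4,2) S=105.7400 payoff=43.7200 vs cont=44.5736 → 44.5736 [wait]  node(4,3) S=158.8545 payoff=0.0000 vs cont=15.8107 → 15.8107 [wait]  node(4,4) S=238.6492 payoff=0.0000 vs cont=2.5045 → 2.5045 [wait]  ⇒ S*(4)=70.3848
t_3: node(3,0) S=57.4247 payoff=92.0353 vs cont=89.5771 → 92.0353 [stop]  node(3,1) S=86.2699 payoff=63.1901 vs cont=61.1434 → 63.1901 [stop]  node(3,2) S=129.6043 payoff=19.8557 vs cont=29.9756 → 29.9756 [wait]  node(3,3) S=194.7062 payoff=0.0000 vs cont=9.1365 → 9.1365 [wait]  ⇒ S*(3)=86.2699
t_2: node(2,0) S=70.3848 payoff=79.0752 vs cont=76.6170 → 79.0752 [stop]  node(2,1) S=105.7400 payoff=43.7200 vs cont=46.1400 → 46.1400 [wait]  node(2,2) S=158.8545 payoff=0.0000 vs cont=19.4373 → 19.4373 [wait]  ⇒ S*(2)=70.3848
t_1: node(1,0) S=86.2699 payoff=63.1901 vs cont=61.8985 → 63.1901 [stop]  node(1,1) S=129.6043 payoff=19.8557 vs cont=32.5093 → 32.5093 [wait]  ⇒ S*(1)=86.2699
t_0: node(0,0) S=105.7400 payoff=43.7200 vs cont=47.3614 → 47.3614 [wait]  ⇒ S*(0)=-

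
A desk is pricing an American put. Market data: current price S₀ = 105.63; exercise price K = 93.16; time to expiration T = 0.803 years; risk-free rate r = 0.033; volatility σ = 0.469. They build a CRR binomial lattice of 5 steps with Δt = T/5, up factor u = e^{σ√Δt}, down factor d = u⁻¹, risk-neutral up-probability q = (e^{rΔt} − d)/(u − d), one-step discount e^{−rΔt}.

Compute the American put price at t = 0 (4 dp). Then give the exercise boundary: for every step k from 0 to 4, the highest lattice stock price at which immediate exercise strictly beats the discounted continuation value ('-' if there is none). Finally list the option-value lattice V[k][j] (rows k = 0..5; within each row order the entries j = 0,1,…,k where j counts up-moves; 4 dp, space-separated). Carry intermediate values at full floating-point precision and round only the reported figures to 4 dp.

Δt=0.16060  u=1.20677  d=0.82865  q=0.46720  discount=0.99471
step 5 (expiry): payoffs max(K−S,0) = 51.8880 33.0553 5.6292 0.0000 0.0000 0.0000
step 4: (k=4,j=0): S=49.8061, (K−S)⁺=43.3539, hold=42.8615 ⇒ V=43.3539 exercise | (k=4,j=1): S=72.5329, (K−S)⁺=20.6271, hold=20.1347 ⇒ V=20.6271 exercise | (k=4,j=2): S=105.6300, (K−S)⁺=0.0000, hold=2.9834 ⇒ V=2.9834 continue | (k=4,j=3): S=153.8296, (K−S)⁺=0.0000, hold=0.0000 ⇒ V=0.0000 continue | (k=4,j=4): S=224.0229, (K−S)⁺=0.0000, hold=0.0000 ⇒ V=0.0000 continue  boundary S*=72.5329
step 3: (k=3,j=0): S=60.1047, (K−S)⁺=33.0553, hold=32.5629 ⇒ V=33.0553 exercise | (k=3,j=1): S=87.5308, (K−S)⁺=5.6292, hold=12.3184 ⇒ V=12.3184 continue | (k=3,j=2): S=127.4716, (K−S)⁺=0.0000, hold=1.5811 ⇒ V=1.5811 continue | (k=3,j=3): S=185.6377, (K−S)⁺=0.0000, hold=0.0000 ⇒ V=0.0000 continue  boundary S*=60.1047
step 2: (k=2,j=0): S=72.5329, (K−S)⁺=20.6271, hold=23.2435 ⇒ V=23.2435 continue | (k=2,j=1): S=105.6300, (K−S)⁺=0.0000, hold=7.2633 ⇒ V=7.2633 continue | (k=2,j=2): S=153.8296, (K−S)⁺=0.0000, hold=0.8380 ⇒ V=0.8380 continue  boundary S*=-
step 1: (k=1,j=0): S=87.5308, (K−S)⁺=5.6292, hold=15.6941 ⇒ V=15.6941 continue | (k=1,j=1): S=127.4716, (K−S)⁺=0.0000, hold=4.2389 ⇒ V=4.2389 continue  boundary S*=-
step 0: (k=0,j=0): S=105.6300, (K−S)⁺=0.0000, hold=10.2875 ⇒ V=10.2875 continue  boundary S*=-

price = 10.2875
boundary = - - - 60.1047 72.5329
tree:
10.2875
15.6941 4.2389
23.2435 7.2633 0.8380
33.0553 12.3184 1.5811 0.0000
43.3539 20.6271 2.9834 0.0000 0.0000
51.8880 33.0553 5.6292 0.0000 0.0000 0.0000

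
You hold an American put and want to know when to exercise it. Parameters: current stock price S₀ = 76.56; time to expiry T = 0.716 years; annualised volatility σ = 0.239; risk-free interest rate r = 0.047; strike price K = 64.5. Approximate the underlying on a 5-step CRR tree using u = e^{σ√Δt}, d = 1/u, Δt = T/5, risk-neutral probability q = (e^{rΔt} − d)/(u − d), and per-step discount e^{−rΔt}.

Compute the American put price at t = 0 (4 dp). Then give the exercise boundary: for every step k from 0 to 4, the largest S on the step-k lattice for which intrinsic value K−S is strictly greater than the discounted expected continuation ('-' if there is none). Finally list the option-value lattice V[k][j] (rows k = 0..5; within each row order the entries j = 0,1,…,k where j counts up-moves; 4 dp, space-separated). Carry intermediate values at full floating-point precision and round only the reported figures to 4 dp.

Δt=0.14320  u=1.09466  d=0.91353  q=0.51469  discount=0.99329
step 5 (expiry): payoffs max(K−S,0) = 15.7909 6.1331 0.0000 0.0000 0.0000 0.0000
step 4: (k=4,j=0): S=53.3198, (K−S)⁺=11.1802, hold=10.7476 ⇒ V=11.1802 exercise | (k=4,j=1): S=63.8918, (K−S)⁺=0.6082, hold=2.9565 ⇒ V=2.9565 continue | (k=4,j=2): S=76.5600, (K−S)⁺=0.0000, hold=0.0000 ⇒ V=0.0000 continue | (k=4,j=3): S=91.7400, (K−S)⁺=0.0000, hold=0.0000 ⇒ V=0.0000 continue | (k=4,j=4): S=109.9298, (K−S)⁺=0.0000, hold=0.0000 ⇒ V=0.0000 continue  boundary S*=53.3198
step 3: (k=3,j=0): S=58.3669, (K−S)⁺=6.1331, hold=6.9010 ⇒ V=6.9010 continue | (k=3,j=1): S=69.9397, (K−S)⁺=0.0000, hold=1.4252 ⇒ V=1.4252 continue | (k=3,j=2): S=83.8070, (K−S)⁺=0.0000, hold=0.0000 ⇒ V=0.0000 continue | (k=3,j=3): S=100.4239, (K−S)⁺=0.0000, hold=0.0000 ⇒ V=0.0000 continue  boundary S*=-
step 2: (k=2,j=0): S=63.8918, (K−S)⁺=0.6082, hold=4.0553 ⇒ V=4.0553 continue | (k=2,j=1): S=76.5600, (K−S)⁺=0.0000, hold=0.6870 ⇒ V=0.6870 continue | (k=2,j=2): S=91.7400, (K−S)⁺=0.0000, hold=0.0000 ⇒ V=0.0000 continue  boundary S*=-
step 1: (k=1,j=0): S=69.9397, (K−S)⁺=0.0000, hold=2.3061 ⇒ V=2.3061 continue | (k=1,j=1): S=83.8070, (K−S)⁺=0.0000, hold=0.3312 ⇒ V=0.3312 continue  boundary S*=-
step 0: (k=0,j=0): S=76.5600, (K−S)⁺=0.0000, hold=1.2810 ⇒ V=1.2810 continue  boundary S*=-

price = 1.2810
boundary = - - - - 53.3198
tree:
1.2810
2.3061 0.3312
4.0553 0.6870 0.0000
6.9010 1.4252 0.0000 0.0000
11.1802 2.9565 0.0000 0.0000 0.0000
15.7909 6.1331 0.0000 0.0000 0.0000 0.0000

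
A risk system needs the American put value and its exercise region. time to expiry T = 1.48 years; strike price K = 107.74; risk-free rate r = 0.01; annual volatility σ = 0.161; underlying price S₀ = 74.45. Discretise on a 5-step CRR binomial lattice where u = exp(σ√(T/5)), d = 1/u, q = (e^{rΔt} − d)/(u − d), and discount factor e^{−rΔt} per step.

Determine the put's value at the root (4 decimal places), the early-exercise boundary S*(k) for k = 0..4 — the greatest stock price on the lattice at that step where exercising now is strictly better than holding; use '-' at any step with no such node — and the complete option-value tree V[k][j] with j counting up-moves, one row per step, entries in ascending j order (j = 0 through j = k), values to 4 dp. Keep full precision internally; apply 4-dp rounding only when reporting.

Δt=0.29600, u=1.09154, d=0.91613, q=0.49502, disc=e^(-rΔt)=0.99704
k=5 terminal: V=max(K-S,0) → 59.6939 50.4946 39.5339 26.4745 10.9147 0.0000
k=4: j=0 S=52.4444 intr=55.2956 cont=54.9771 V=55.2956[EX]; j=1 S=62.4859 intr=45.2541 cont=44.9357 V=45.2541[EX]; j=2 S=74.4500 intr=33.2900 cont=32.9716 V=33.2900[EX]; j=3 S=88.7049 intr=19.0351 cont=18.7167 V=19.0351[EX]; j=4 S=105.6891 intr=2.0509 cont=5.4955 V=5.4955[hold]  S*(4)=88.7049
k=3: j=0 S=57.2454 intr=50.4946 cont=50.1762 V=50.4946[EX]; j=1 S=68.2061 intr=39.5339 cont=39.2154 V=39.5339[EX]; j=2 S=81.2655 intr=26.4745 cont=26.1561 V=26.4745[EX]; j=3 S=96.8253 intr=10.9147 cont=12.2963 V=12.2963[hold]  S*(3)=81.2655
k=2: j=0 S=62.4859 intr=45.2541 cont=44.9357 V=45.2541[EX]; j=1 S=74.4500 intr=33.2900 cont=32.9716 V=33.2900[EX]; j=2 S=88.7049 intr=19.0351 cont=19.3986 V=19.3986[hold]  S*(2)=74.4500
k=1: j=0 S=68.2061 intr=39.5339 cont=39.2154 V=39.5339[EX]; j=1 S=81.2655 intr=26.4745 cont=26.3355 V=26.4745[EX]  S*(1)=81.2655
k=0: j=0 S=74.4500 intr=33.2900 cont=32.9716 V=33.2900[EX]  S*(0)=74.4500

price = 33.2900
boundary = 74.4500 81.2655 74.4500 81.2655 88.7049
tree:
33.2900
39.5339 26.4745
45.2541 33.2900 19.3986
50.4946 39.5339 26.4745 12.2963
55.2956 45.2541 33.2900 19.0351 5.4955
59.6939 50.4946 39.5339 26.4745 10.9147 0.0000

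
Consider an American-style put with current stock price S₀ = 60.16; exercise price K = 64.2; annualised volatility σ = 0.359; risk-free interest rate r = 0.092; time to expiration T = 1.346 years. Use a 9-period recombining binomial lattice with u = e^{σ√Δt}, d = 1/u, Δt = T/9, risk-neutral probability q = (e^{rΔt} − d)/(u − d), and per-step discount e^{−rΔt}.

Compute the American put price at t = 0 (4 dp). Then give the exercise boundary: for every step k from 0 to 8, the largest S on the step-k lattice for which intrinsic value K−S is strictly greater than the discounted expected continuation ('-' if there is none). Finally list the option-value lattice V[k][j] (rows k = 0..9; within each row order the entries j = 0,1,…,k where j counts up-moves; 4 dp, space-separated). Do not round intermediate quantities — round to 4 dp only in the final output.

Δt=0.14956  u=1.14893  d=0.87037  q=0.51508  discount=0.98634
step 9 (expiry): payoffs max(K−S,0) = 46.9553 41.4362 34.1507 24.5335 11.8384 0.0000 0.0000 0.0000 0.0000 0.0000
step 8: (k=8,j=0): S=19.8130, (K−S)⁺=44.3870, hold=43.5098 ⇒ V=44.3870 exercise | (k=8,j=1): S=26.1540, (K−S)⁺=38.0460, hold=37.1687 ⇒ V=38.0460 exercise | (k=8,j=2): S=34.5246, (K−S)⁺=29.6754, hold=28.7981 ⇒ V=29.6754 exercise | (k=8,j=3): S=45.5741, (K−S)⁺=18.6259, hold=17.7486 ⇒ V=18.6259 exercise | (k=8,j=4): S=60.1600, (K−S)⁺=4.0400, hold=5.6622 ⇒ V=5.6622 continue | (k=8,j=5): S=79.4141, (K−S)⁺=0.0000, hold=0.0000 ⇒ V=0.0000 continue | (k=8,j=6): S=104.8304, (K−S)⁺=0.0000, hold=0.0000 ⇒ V=0.0000 continue | (k=8,j=7): S=138.3811, (K−S)⁺=0.0000, hold=0.0000 ⇒ V=0.0000 continue | (k=8,j=8): S=182.6697, (K−S)⁺=0.0000, hold=0.0000 ⇒ V=0.0000 continue  boundary S*=45.5741
step 7: (k=7,j=0): S=22.7638, (K−S)⁺=41.4362, hold=40.5590 ⇒ V=41.4362 exercise | (k=7,j=1): S=30.0493, (K−S)⁺=34.1507, hold=33.2735 ⇒ V=34.1507 exercise | (k=7,j=2): S=39.6665, (K−S)⁺=24.5335, hold=23.6563 ⇒ V=24.5335 exercise | (k=7,j=3): S=52.3616, (K−S)⁺=11.8384, hold=11.7853 ⇒ V=11.8384 exercise | (k=7,j=4): S=69.1198, (K−S)⁺=0.0000, hold=2.7082 ⇒ V=2.7082 continue | (k=7,j=5): S=91.2415, (K−S)⁺=0.0000, hold=0.0000 ⇒ V=0.0000 continue | (k=7,j=6): S=120.4431, (K−S)⁺=0.0000, hold=0.0000 ⇒ V=0.0000 continue | (k=7,j=7): S=158.9907, (K−S)⁺=0.0000, hold=0.0000 ⇒ V=0.0000 continue  boundary S*=52.3616
step 6: (k=6,j=0): S=26.1540, (K−S)⁺=38.0460, hold=37.1687 ⇒ V=38.0460 exercise | (k=6,j=1): S=34.5246, (K−S)⁺=29.6754, hold=28.7981 ⇒ V=29.6754 exercise | (k=6,j=2): S=45.5741, (K−S)⁺=18.6259, hold=17.7486 ⇒ V=18.6259 exercise | (k=6,j=3): S=60.1600, (K−S)⁺=4.0400, hold=7.0381 ⇒ V=7.0381 continue | (k=6,j=4): S=79.4141, (K−S)⁺=0.0000, hold=1.2953 ⇒ V=1.2953 continue | (k=6,j=5): S=104.8304, (K−S)⁺=0.0000, hold=0.0000 ⇒ V=0.0000 continue | (k=6,j=6): S=138.3811, (K−S)⁺=0.0000, hold=0.0000 ⇒ V=0.0000 continue  boundary S*=45.5741
step 5: (k=5,j=0): S=30.0493, (K−S)⁺=34.1507, hold=33.2735 ⇒ V=34.1507 exercise | (k=5,j=1): S=39.6665, (K−S)⁺=24.5335, hold=23.6563 ⇒ V=24.5335 exercise | (k=5,j=2): S=52.3616, (K−S)⁺=11.8384, hold=12.4843 ⇒ V=12.4843 continue | (k=5,j=3): S=69.1198, (K−S)⁺=0.0000, hold=4.0243 ⇒ V=4.0243 continue | (k=5,j=4): S=91.2415, (K−S)⁺=0.0000, hold=0.6195 ⇒ V=0.6195 continue | (k=5,j=5): S=120.4431, (K−S)⁺=0.0000, hold=0.0000 ⇒ V=0.0000 continue  boundary S*=39.6665
step 4: (k=4,j=0): S=34.5246, (K−S)⁺=29.6754, hold=28.7981 ⇒ V=29.6754 exercise | (k=4,j=1): S=45.5741, (K−S)⁺=18.6259, hold=18.0767 ⇒ V=18.6259 exercise | (k=4,j=2): S=60.1600, (K−S)⁺=4.0400, hold=8.0156 ⇒ V=8.0156 continue | (k=4,j=3): S=79.4141, (K−S)⁺=0.0000, hold=2.2395 ⇒ V=2.2395 continue | (k=4,j=4): S=104.8304, (K−S)⁺=0.0000, hold=0.2963 ⇒ V=0.2963 continue  boundary S*=45.5741
step 3: (k=3,j=0): S=39.6665, (K−S)⁺=24.5335, hold=23.6563 ⇒ V=24.5335 exercise | (k=3,j=1): S=52.3616, (K−S)⁺=11.8384, hold=12.9809 ⇒ V=12.9809 continue | (k=3,j=2): S=69.1198, (K−S)⁺=0.0000, hold=4.9716 ⇒ V=4.9716 continue | (k=3,j=3): S=91.2415, (K−S)⁺=0.0000, hold=1.2217 ⇒ V=1.2217 continue  boundary S*=39.6665
step 2: (k=2,j=0): S=45.5741, (K−S)⁺=18.6259, hold=18.3291 ⇒ V=18.6259 exercise | (k=2,j=1): S=60.1600, (K−S)⁺=4.0400, hold=8.7344 ⇒ V=8.7344 continue | (k=2,j=2): S=79.4141, (K−S)⁺=0.0000, hold=2.9986 ⇒ V=2.9986 continue  boundary S*=45.5741
step 1: (k=1,j=0): S=52.3616, (K−S)⁺=11.8384, hold=13.3461 ⇒ V=13.3461 continue | (k=1,j=1): S=69.1198, (K−S)⁺=0.0000, hold=5.7010 ⇒ V=5.7010 continue  boundary S*=-
step 0: (k=0,j=0): S=60.1600, (K−S)⁺=4.0400, hold=9.2797 ⇒ V=9.2797 continue  boundary S*=-

price = 9.2797
boundary = - - 45.5741 39.6665 45.5741 39.6665 45.5741 52.3616 45.5741
tree:
9.2797
13.3461 5.7010
18.6259 8.7344 2.9986
24.5335 12.9809 4.9716 1.2217
29.6754 18.6259 8.0156 2.2395 0.2963
34.1507 24.5335 12.4843 4.0243 0.6195 0.0000
38.0460 29.6754 18.6259 7.0381 1.2953 0.0000 0.0000
41.4362 34.1507 24.5335 11.8384 2.7082 0.0000 0.0000 0.0000
44.3870 38.0460 29.6754 18.6259 5.6622 0.0000 0.0000 0.0000 0.0000
46.9553 41.4362 34.1507 24.5335 11.8384 0.0000 0.0000 0.0000 0.0000 0.0000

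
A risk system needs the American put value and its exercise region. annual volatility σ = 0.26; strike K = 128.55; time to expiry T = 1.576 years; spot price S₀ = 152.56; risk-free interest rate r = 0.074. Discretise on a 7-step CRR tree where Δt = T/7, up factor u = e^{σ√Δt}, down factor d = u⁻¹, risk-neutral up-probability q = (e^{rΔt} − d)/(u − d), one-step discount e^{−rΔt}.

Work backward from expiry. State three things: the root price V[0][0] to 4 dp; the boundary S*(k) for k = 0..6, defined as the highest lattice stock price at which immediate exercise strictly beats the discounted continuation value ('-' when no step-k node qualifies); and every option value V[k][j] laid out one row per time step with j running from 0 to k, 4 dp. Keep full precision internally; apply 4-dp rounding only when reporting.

price = 4.9033
boundary = - - - 105.3675 93.1384 105.3675 93.1384
tree:
4.9033
8.5042 1.9534
14.3120 3.7650 0.4533
23.1825 7.1150 0.9957 0.0000
35.4116 13.0914 2.1871 0.0000 0.0000
46.2214 23.1825 4.8044 0.0000 0.0000 0.0000
55.7766 35.4116 10.5536 0.0000 0.0000 0.0000 0.0000
64.2228 46.2214 23.1825 0.0000 0.0000 0.0000 0.0000 0.0000

Δt=0.22514  u=1.13130  d=0.88394  q=0.53711  discount=0.98348
step 7 (expiry): payoffs max(K−S,0) = 64.2228 46.2214 23.1825 0.0000 0.0000 0.0000 0.0000 0.0000
step 6: (k=6,j=0): S=72.7734, (K−S)⁺=55.7766, hold=53.6527 ⇒ V=55.7766 exercise | (k=6,j=1): S=93.1384, (K−S)⁺=35.4116, hold=33.2877 ⇒ V=35.4116 exercise | (k=6,j=2): S=119.2023, (K−S)⁺=9.3477, hold=10.5536 ⇒ V=10.5536 continue | (k=6,j=3): S=152.5600, (K−S)⁺=0.0000, hold=0.0000 ⇒ V=0.0000 continue | (k=6,j=4): S=195.2526, (K−S)⁺=0.0000, hold=0.0000 ⇒ V=0.0000 continue | (k=6,j=5): S=249.8923, (K−S)⁺=0.0000, hold=0.0000 ⇒ V=0.0000 continue | (k=6,j=6): S=319.8224, (K−S)⁺=0.0000, hold=0.0000 ⇒ V=0.0000 continue  boundary S*=93.1384
step 5: (k=5,j=0): S=82.3286, (K−S)⁺=46.2214, hold=44.0975 ⇒ V=46.2214 exercise | (k=5,j=1): S=105.3675, (K−S)⁺=23.1825, hold=21.6955 ⇒ V=23.1825 exercise | (k=5,j=2): S=134.8536, (K−S)⁺=0.0000, hold=4.8044 ⇒ V=4.8044 continue | (k=5,j=3): S=172.5912, (K−S)⁺=0.0000, hold=0.0000 ⇒ V=0.0000 continue | (k=5,j=4): S=220.8893, (K−S)⁺=0.0000, hold=0.0000 ⇒ V=0.0000 continue | (k=5,j=5): S=282.7033, (K−S)⁺=0.0000, hold=0.0000 ⇒ V=0.0000 continue  boundary S*=105.3675
step 4: (k=4,j=0): S=93.1384, (K−S)⁺=35.4116, hold=33.2877 ⇒ V=35.4116 exercise | (k=4,j=1): S=119.2023, (K−S)⁺=9.3477, hold=13.0914 ⇒ V=13.0914 continue | (k=4,j=2): S=152.5600, (K−S)⁺=0.0000, hold=2.1871 ⇒ V=2.1871 continue | (k=4,j=3): S=195.2526, (K−S)⁺=0.0000, hold=0.0000 ⇒ V=0.0000 continue | (k=4,j=4): S=249.8923, (K−S)⁺=0.0000, hold=0.0000 ⇒ V=0.0000 continue  boundary S*=93.1384
step 3: (k=3,j=0): S=105.3675, (K−S)⁺=23.1825, hold=23.0361 ⇒ V=23.1825 exercise | (k=3,j=1): S=134.8536, (K−S)⁺=0.0000, hold=7.1150 ⇒ V=7.1150 continue | (k=3,j=2): S=172.5912, (K−S)⁺=0.0000, hold=0.9957 ⇒ V=0.9957 continue | (k=3,j=3): S=220.8893, (K−S)⁺=0.0000, hold=0.0000 ⇒ V=0.0000 continue  boundary S*=105.3675
step 2: (k=2,j=0): S=119.2023, (K−S)⁺=9.3477, hold=14.3120 ⇒ V=14.3120 continue | (k=2,j=1): S=152.5600, (K−S)⁺=0.0000, hold=3.7650 ⇒ V=3.7650 continue | (k=2,j=2): S=195.2526, (K−S)⁺=0.0000, hold=0.4533 ⇒ V=0.4533 continue  boundary S*=-
step 1: (k=1,j=0): S=134.8536, (K−S)⁺=0.0000, hold=8.5042 ⇒ V=8.5042 continue | (k=1,j=1): S=172.5912, (K−S)⁺=0.0000, hold=1.9534 ⇒ V=1.9534 continue  boundary S*=-
step 0: (k=0,j=0): S=152.5600, (K−S)⁺=0.0000, hold=4.9033 ⇒ V=4.9033 continue  boundary S*=-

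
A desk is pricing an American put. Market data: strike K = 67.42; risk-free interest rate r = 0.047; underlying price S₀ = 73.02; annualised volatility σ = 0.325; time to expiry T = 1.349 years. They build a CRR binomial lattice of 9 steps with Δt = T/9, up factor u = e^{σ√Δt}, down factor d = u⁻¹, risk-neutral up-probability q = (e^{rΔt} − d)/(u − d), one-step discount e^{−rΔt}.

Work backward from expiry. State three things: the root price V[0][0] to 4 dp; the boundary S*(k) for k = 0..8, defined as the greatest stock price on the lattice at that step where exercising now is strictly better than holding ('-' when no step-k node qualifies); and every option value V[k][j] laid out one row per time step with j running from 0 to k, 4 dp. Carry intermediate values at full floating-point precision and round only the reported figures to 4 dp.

params: Δt=0.14989 u=1.13408 d=0.88177 q=0.49660 e^(-rΔt)=0.99298
t_9 payoffs: 43.8893 37.1561 28.4962 17.3582 3.0332 0.0000 0.0000 0.0000 0.0000 0.0000
t_8: node(8,0) S=26.6858 payoff=40.7342 vs cont=40.2609 → 40.7342 [stop]  node(8,1) S=34.3218 payoff=33.0982 vs cont=32.6249 → 33.0982 [stop]  node(8,2) S=44.1429 payoff=23.2771 vs cont=22.8038 → 23.2771 [stop]  node(8,3) S=56.7742 payoff=10.6458 vs cont=10.1725 → 10.6458 [stop]  node(8,4) S=73.0200 payoff=0.0000 vs cont=1.5162 → 1.5162 [wait]  node(8,5) S=93.9144 payoff=0.0000 vs cont=0.0000 → 0.0000 [wait]  node(8,6) S=120.7877 payoff=0.0000 vs cont=0.0000 → 0.0000 [wait]  node(8,7) S=155.3507 payoff=0.0000 vs cont=0.0000 → 0.0000 [wait]  node(8,8) S=199.8038 payoff=0.0000 vs cont=0.0000 → 0.0000 [wait]  ⇒ S*(8)=56.7742
t_7: node(7,0) S=30.2639 payoff=37.1561 vs cont=36.6828 → 37.1561 [stop]  node(7,1) S=38.9238 payoff=28.4962 vs cont=28.0229 → 28.4962 [stop]  node(7,2) S=50.0618 payoff=17.3582 vs cont=16.8850 → 17.3582 [stop]  node(7,3) S=64.3868 payoff=3.0332 vs cont=6.0691 → 6.0691 [wait]  node(7,4) S=82.8108 payoff=0.0000 vs cont=0.7579 → 0.7579 [wait]  node(7,5) S=106.5069 payoff=0.0000 vs cont=0.0000 → 0.0000 [wait]  node(7,6) S=136.9834 payoff=0.0000 vs cont=0.0000 → 0.0000 [wait]  node(7,7) S=176.1808 payoff=0.0000 vs cont=0.0000 → 0.0000 [wait]  ⇒ S*(7)=50.0618
t_6: node(6,0) S=34.3218 payoff=33.0982 vs cont=32.6249 → 33.0982 [stop]  node(6,1) S=44.1429 payoff=23.2771 vs cont=22.8038 → 23.2771 [stop]  node(6,2) S=56.7742 payoff=10.6458 vs cont=11.6695 → 11.6695 [wait]  node(6,3) S=73.0200 payoff=0.0000 vs cont=3.4074 → 3.4074 [wait]  node(6,4) S=93.9144 payoff=0.0000 vs cont=0.3788 → 0.3788 [wait]  node(6,5) S=120.7877 payoff=0.0000 vs cont=0.0000 → 0.0000 [wait]  node(6,6) S=155.3507 payoff=0.0000 vs cont=0.0000 → 0.0000 [wait]  ⇒ S*(6)=44.1429
t_5: node(5,0) S=38.9238 payoff=28.4962 vs cont=28.0229 → 28.4962 [stop]  node(5,1) S=50.0618 payoff=17.3582 vs cont=17.3898 → 17.3898 [wait]  node(5,2) S=64.3868 payoff=3.0332 vs cont=7.5134 → 7.5134 [wait]  node(5,3) S=82.8108 payoff=0.0000 vs cont=1.8901 → 1.8901 [wait]  node(5,4) S=106.5069 payoff=0.0000 vs cont=0.1894 → 0.1894 [wait]  node(5,5) S=136.9834 payoff=0.0000 vs cont=0.0000 → 0.0000 [wait]  ⇒ S*(5)=38.9238
t_4: node(4,0) S=44.1429 payoff=23.2771 vs cont=22.8194 → 23.2771 [stop]  node(4,1) S=56.7742 payoff=10.6458 vs cont=12.3975 → 12.3975 [wait]  node(4,2) S=73.0200 payoff=0.0000 vs cont=4.6877 → 4.6877 [wait]  node(4,3) S=93.9144 payoff=0.0000 vs cont=1.0381 → 1.0381 [wait]  node(4,4) S=120.7877 payoff=0.0000 vs cont=0.0947 → 0.0947 [wait]  ⇒ S*(4)=44.1429
t_3: node(3,0) S=50.0618 payoff=17.3582 vs cont=17.7488 → 17.7488 [wait]  node(3,1) S=64.3868 payoff=3.0332 vs cont=8.5086 → 8.5086 [wait]  node(3,2) S=82.8108 payoff=0.0000 vs cont=2.8551 → 2.8551 [wait]  node(3,3) S=106.5069 payoff=0.0000 vs cont=0.5656 → 0.5656 [wait]  ⇒ S*(3)=-
t_2: node(2,0) S=56.7742 payoff=10.6458 vs cont=13.0677 → 13.0677 [wait]  node(2,1) S=73.0200 payoff=0.0000 vs cont=5.6610 → 5.6610 [wait]  node(2,2) S=93.9144 payoff=0.0000 vs cont=1.7061 → 1.7061 [wait]  ⇒ S*(2)=-
t_1: node(1,0) S=64.3868 payoff=3.0332 vs cont=9.3236 → 9.3236 [wait]  node(1,1) S=82.8108 payoff=0.0000 vs cont=3.6710 → 3.6710 [wait]  ⇒ S*(1)=-
t_0: node(0,0) S=73.0200 payoff=0.0000 vs cont=6.4708 → 6.4708 [wait]  ⇒ S*(0)=-

price = 6.4708
boundary = - - - - 44.1429 38.9238 44.1429 50.0618 56.7742
tree:
6.4708
9.3236 3.6710
13.0677 5.6610 1.7061
17.7488 8.5086 2.8551 0.5656
23.2771 12.3975 4.6877 1.0381 0.0947
28.4962 17.3898 7.5134 1.8901 0.1894 0.0000
33.0982 23.2771 11.6695 3.4074 0.3788 0.0000 0.0000
37.1561 28.4962 17.3582 6.0691 0.7579 0.0000 0.0000 0.0000
40.7342 33.0982 23.2771 10.6458 1.5162 0.0000 0.0000 0.0000 0.0000
43.8893 37.1561 28.4962 17.3582 3.0332 0.0000 0.0000 0.0000 0.0000 0.0000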